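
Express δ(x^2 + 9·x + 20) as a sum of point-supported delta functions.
\frac{\delta(x + 4) + \delta(x + 5)}{1}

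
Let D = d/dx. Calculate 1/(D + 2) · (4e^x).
\frac{4 e^{x}}{3}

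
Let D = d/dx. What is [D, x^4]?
4 x^{3}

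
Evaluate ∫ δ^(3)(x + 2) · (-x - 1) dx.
0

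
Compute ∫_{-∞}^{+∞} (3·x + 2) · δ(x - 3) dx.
11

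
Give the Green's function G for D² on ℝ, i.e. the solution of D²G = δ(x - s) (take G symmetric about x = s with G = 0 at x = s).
\frac{|x - s|}{2}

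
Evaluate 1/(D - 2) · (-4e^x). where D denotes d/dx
4 e^{x}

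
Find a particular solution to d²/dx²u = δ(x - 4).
\frac{|x - 4|}{2}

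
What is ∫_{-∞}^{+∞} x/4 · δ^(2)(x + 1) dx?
0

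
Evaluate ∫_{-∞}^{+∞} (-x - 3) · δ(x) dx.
-3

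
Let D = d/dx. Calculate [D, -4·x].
-4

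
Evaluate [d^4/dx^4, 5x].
20\frac{d^{3}}{dx^{3}}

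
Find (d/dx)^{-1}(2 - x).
- \frac{x^{2}}{2} + 2 x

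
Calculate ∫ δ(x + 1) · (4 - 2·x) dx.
6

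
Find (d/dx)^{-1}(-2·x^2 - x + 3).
- \frac{2 x^{3}}{3} - \frac{x^{2}}{2} + 3 x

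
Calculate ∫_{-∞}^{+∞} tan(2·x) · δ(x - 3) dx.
\tan{\left(6 \right)}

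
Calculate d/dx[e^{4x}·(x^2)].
2 x \left(2 x + 1\right) e^{4 x}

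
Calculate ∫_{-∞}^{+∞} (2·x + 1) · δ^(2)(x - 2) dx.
0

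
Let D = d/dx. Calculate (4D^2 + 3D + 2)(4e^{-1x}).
12 e^{- x}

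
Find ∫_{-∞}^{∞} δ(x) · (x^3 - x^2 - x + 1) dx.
1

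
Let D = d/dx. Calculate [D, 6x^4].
24 x^{3}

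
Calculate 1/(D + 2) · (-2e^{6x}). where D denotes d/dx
- \frac{e^{6 x}}{4}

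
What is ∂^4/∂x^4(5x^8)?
8400 x^{4}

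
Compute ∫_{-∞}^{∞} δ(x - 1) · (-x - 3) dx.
-4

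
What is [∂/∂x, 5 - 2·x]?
-2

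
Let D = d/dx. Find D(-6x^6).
- 36 x^{5}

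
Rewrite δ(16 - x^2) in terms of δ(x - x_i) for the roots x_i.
\frac{\delta(x - 4) + \delta(x + 4)}{8}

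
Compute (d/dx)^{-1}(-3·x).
- \frac{3 x^{2}}{2}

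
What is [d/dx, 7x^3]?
21 x^{2}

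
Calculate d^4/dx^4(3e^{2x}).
48 e^{2 x}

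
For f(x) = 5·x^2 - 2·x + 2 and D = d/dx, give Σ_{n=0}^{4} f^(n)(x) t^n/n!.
5 t^{2} + 2 t \left(5 x - 1\right) + 5 x^{2} - 2 x + 2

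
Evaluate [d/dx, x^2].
2 x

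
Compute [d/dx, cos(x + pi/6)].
- \sin{\left(x + \frac{\pi}{6} \right)}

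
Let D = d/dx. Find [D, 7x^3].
21 x^{2}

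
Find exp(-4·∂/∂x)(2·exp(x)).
2 e^{x - 4}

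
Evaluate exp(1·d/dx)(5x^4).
5 x^{4} + 20 x^{3} + 30 x^{2} + 20 x + 5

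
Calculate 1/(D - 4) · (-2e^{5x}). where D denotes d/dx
- 2 e^{5 x}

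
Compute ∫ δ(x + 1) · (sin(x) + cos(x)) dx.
- \sin{\left(1 \right)} + \cos{\left(1 \right)}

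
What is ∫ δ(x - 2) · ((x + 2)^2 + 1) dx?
17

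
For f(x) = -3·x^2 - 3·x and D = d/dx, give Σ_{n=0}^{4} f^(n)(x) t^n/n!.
- 3 t^{2} - 3 t \left(2 x + 1\right) - 3 x^{2} - 3 x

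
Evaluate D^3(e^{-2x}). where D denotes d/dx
- 8 e^{- 2 x}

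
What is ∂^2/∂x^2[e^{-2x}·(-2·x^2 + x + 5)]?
4 \left(- 2 x^{2} + 5 x + 3\right) e^{- 2 x}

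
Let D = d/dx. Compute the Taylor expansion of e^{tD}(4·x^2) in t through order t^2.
4 t^{2} + 8 t x + 4 x^{2}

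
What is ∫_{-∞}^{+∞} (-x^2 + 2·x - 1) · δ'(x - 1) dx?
0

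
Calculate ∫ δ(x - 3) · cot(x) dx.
\cot{\left(3 \right)}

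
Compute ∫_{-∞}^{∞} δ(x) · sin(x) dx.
0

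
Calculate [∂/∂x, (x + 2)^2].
2 x + 4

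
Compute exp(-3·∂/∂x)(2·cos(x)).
2 \cos{\left(x - 3 \right)}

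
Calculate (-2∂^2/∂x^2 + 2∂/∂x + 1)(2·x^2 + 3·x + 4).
2 x^{2} + 11 x + 2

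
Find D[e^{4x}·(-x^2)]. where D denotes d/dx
2 x \left(- 2 x - 1\right) e^{4 x}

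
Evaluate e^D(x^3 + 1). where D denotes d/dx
x^{3} + 3 x^{2} + 3 x + 2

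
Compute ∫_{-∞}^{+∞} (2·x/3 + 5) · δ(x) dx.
5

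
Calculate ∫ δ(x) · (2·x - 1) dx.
-1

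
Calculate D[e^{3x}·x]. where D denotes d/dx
\left(3 x + 1\right) e^{3 x}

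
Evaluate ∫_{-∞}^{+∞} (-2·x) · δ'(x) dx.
2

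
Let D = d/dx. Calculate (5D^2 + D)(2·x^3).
6 x \left(x + 10\right)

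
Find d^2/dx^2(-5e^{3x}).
- 45 e^{3 x}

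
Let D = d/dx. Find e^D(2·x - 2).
2 x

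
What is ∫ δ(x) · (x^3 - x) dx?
0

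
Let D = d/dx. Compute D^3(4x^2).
0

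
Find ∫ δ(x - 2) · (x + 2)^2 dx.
16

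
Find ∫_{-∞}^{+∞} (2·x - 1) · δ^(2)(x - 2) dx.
0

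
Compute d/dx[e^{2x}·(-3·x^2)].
6 x \left(- x - 1\right) e^{2 x}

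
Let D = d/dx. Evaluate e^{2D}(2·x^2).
2 x^{2} + 8 x + 8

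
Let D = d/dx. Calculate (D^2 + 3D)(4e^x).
16 e^{x}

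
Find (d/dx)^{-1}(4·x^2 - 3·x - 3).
\frac{4 x^{3}}{3} - \frac{3 x^{2}}{2} - 3 x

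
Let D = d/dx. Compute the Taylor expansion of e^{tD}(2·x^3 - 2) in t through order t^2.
6 t^{2} x + 6 t x^{2} + 2 x^{3} - 2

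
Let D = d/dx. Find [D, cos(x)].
- \sin{\left(x \right)}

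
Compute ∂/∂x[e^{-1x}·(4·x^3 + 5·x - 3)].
\left(- 4 x^{3} + 12 x^{2} - 5 x + 8\right) e^{- x}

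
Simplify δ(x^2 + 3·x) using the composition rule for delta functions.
\frac{\delta(x + 3) + \delta(x)}{3}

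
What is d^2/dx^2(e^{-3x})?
9 e^{- 3 x}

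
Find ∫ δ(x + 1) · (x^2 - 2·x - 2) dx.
1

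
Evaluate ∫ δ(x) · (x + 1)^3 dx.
1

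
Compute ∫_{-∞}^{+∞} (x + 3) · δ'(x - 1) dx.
-1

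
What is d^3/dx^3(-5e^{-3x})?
135 e^{- 3 x}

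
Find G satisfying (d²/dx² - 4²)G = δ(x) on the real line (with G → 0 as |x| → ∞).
-\frac{e^{-4|x|}}{8}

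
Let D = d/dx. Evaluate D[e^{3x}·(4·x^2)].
4 x \left(3 x + 2\right) e^{3 x}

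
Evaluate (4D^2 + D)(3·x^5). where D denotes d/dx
15 x^{3} \left(x + 16\right)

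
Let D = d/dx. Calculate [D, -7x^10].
- 70 x^{9}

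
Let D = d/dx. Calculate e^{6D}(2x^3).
2 x^{3} + 36 x^{2} + 216 x + 432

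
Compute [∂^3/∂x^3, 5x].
15\frac{d^{2}}{dx^{2}}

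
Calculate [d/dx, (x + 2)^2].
2 x + 4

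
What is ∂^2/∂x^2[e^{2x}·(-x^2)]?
\left(- 4 x^{2} - 8 x - 2\right) e^{2 x}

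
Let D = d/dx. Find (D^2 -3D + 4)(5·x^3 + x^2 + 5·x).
20 x^{3} - 41 x^{2} + 44 x - 13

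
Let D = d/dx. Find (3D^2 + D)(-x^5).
5 x^{3} \left(- x - 12\right)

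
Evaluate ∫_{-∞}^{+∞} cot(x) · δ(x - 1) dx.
\cot{\left(1 \right)}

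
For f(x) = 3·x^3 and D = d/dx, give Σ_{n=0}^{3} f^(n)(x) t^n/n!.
3 t^{3} + 9 t^{2} x + 9 t x^{2} + 3 x^{3}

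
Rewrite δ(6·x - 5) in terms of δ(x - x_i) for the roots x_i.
\frac{\delta(x - 5/6)}{6}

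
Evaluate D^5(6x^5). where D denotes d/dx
720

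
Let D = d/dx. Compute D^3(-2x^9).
- 1008 x^{6}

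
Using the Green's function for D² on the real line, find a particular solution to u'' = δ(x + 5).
\frac{|x + 5|}{2}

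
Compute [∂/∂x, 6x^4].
24 x^{3}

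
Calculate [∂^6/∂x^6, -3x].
-18\frac{d^{5}}{dx^{5}}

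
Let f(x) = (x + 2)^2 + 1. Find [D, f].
2 x + 4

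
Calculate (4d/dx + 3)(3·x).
9 x + 12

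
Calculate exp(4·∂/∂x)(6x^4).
6 x^{4} + 96 x^{3} + 576 x^{2} + 1536 x + 1536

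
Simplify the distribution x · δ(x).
0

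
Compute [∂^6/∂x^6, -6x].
-36\frac{d^{5}}{dx^{5}}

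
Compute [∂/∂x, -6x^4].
- 24 x^{3}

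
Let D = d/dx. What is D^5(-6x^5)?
-720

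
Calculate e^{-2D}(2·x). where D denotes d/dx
2 x - 4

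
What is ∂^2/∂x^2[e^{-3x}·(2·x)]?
6 \left(3 x - 2\right) e^{- 3 x}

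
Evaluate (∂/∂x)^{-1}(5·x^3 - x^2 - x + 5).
\frac{5 x^{4}}{4} - \frac{x^{3}}{3} - \frac{x^{2}}{2} + 5 x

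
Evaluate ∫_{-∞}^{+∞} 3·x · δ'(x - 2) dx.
-3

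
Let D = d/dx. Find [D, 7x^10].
70 x^{9}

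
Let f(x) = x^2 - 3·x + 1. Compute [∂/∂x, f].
2 x - 3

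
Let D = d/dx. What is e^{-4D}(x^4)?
x^{4} - 16 x^{3} + 96 x^{2} - 256 x + 256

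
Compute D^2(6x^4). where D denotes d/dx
72 x^{2}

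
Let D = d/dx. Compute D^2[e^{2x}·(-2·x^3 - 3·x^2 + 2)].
\left(- 8 x^{3} - 36 x^{2} - 36 x + 2\right) e^{2 x}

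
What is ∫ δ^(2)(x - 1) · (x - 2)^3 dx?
-6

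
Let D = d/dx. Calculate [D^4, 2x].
8D^{3}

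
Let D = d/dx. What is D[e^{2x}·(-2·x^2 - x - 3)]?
\left(- 4 x^{2} - 6 x - 7\right) e^{2 x}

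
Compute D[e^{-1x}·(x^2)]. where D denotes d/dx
x \left(2 - x\right) e^{- x}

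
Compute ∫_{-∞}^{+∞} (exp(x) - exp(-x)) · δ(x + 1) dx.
- 2 \sinh{\left(1 \right)}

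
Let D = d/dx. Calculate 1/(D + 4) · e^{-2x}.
\frac{e^{- 2 x}}{2}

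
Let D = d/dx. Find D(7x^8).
56 x^{7}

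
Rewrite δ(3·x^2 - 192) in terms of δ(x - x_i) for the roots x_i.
\frac{\delta(x - 8) + \delta(x + 8)}{48}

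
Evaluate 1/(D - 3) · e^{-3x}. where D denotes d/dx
- \frac{e^{- 3 x}}{6}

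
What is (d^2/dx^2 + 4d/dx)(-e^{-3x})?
3 e^{- 3 x}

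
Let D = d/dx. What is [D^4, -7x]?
-28D^{3}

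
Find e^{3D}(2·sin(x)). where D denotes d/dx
2 \sin{\left(x + 3 \right)}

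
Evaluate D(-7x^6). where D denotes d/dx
- 42 x^{5}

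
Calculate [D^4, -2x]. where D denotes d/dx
-8D^{3}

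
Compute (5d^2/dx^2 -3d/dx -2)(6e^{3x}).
204 e^{3 x}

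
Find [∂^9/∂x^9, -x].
-9\frac{d^{8}}{dx^{8}}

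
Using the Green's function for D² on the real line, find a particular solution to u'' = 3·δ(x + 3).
\frac{3|x + 3|}{2}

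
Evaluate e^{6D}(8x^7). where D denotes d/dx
8 x^{7} + 336 x^{6} + 6048 x^{5} + 60480 x^{4} + 362880 x^{3} + 1306368 x^{2} + 2612736 x + 2239488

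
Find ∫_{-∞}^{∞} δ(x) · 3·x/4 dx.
0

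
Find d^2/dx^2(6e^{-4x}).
96 e^{- 4 x}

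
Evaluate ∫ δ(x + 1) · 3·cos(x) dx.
3 \cos{\left(1 \right)}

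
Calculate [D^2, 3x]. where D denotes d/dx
6D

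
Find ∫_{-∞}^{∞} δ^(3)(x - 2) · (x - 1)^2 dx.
0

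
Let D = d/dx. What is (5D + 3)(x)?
3 x + 5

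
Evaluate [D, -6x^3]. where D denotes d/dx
- 18 x^{2}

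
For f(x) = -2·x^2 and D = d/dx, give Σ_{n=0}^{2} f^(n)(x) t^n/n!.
- 2 t^{2} - 4 t x - 2 x^{2}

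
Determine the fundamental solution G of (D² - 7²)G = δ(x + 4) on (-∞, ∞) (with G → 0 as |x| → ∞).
-\frac{e^{-7|x + 4|}}{14}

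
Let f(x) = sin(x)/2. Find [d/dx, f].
\frac{\cos{\left(x \right)}}{2}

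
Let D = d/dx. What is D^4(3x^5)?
360 x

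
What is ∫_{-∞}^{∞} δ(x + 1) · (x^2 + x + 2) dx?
2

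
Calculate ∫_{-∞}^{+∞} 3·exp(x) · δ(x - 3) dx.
3 e^{3}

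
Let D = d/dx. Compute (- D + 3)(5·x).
15 x - 5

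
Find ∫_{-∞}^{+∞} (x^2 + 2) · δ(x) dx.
2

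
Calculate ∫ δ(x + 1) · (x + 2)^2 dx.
1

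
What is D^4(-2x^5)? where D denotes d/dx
- 240 x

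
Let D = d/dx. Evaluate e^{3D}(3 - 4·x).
- 4 x - 9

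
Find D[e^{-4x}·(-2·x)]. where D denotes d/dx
2 \left(4 x - 1\right) e^{- 4 x}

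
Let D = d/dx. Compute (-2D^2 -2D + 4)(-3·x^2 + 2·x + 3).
- 12 x^{2} + 20 x + 20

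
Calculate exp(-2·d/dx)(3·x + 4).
3 x - 2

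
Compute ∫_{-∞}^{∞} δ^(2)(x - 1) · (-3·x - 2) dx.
0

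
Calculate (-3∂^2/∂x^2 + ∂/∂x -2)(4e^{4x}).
- 184 e^{4 x}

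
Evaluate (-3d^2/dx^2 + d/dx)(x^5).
5 x^{3} \left(x - 12\right)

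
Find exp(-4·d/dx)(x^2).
x^{2} - 8 x + 16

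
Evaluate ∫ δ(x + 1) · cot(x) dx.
- \cot{\left(1 \right)}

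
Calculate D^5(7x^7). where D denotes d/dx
17640 x^{2}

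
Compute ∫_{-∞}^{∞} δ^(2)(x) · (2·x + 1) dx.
0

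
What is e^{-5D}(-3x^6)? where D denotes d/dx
- 3 x^{6} + 90 x^{5} - 1125 x^{4} + 7500 x^{3} - 28125 x^{2} + 56250 x - 46875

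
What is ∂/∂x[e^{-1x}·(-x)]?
\left(x - 1\right) e^{- x}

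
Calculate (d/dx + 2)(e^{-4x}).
- 2 e^{- 4 x}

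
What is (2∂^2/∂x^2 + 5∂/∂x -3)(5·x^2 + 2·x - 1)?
- 15 x^{2} + 44 x + 33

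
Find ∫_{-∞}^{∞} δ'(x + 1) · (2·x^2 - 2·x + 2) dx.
6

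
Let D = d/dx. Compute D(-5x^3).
- 15 x^{2}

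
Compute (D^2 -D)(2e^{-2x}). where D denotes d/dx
12 e^{- 2 x}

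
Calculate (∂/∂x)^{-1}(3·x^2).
x^{3}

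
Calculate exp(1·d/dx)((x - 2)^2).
x^{2} - 2 x + 1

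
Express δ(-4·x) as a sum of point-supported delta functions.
\frac{\delta(x)}{4}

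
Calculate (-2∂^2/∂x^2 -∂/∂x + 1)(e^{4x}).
- 35 e^{4 x}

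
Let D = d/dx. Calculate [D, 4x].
4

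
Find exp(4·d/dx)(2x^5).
2 x^{5} + 40 x^{4} + 320 x^{3} + 1280 x^{2} + 2560 x + 2048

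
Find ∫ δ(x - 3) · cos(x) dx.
\cos{\left(3 \right)}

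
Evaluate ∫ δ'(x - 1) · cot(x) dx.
\frac{1}{\sin^{2}{\left(1 \right)}}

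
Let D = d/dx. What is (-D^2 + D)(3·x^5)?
15 x^{3} \left(x - 4\right)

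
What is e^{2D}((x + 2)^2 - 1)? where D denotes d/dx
x^{2} + 8 x + 15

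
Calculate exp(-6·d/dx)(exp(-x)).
e^{6 - x}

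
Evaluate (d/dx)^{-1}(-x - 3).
- \frac{x^{2}}{2} - 3 x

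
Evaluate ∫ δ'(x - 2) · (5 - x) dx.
1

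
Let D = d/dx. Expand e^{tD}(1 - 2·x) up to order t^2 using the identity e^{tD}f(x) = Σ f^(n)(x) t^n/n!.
- 2 t - 2 x + 1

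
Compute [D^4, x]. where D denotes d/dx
4D^{3}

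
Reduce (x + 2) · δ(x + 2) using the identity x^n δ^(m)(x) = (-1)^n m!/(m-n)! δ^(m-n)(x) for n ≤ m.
0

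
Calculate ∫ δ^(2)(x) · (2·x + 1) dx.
0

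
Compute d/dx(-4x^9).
- 36 x^{8}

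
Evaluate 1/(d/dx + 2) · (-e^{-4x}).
\frac{e^{- 4 x}}{2}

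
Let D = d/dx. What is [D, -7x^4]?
- 28 x^{3}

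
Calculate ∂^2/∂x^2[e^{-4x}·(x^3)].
2 x \left(8 x^{2} - 12 x + 3\right) e^{- 4 x}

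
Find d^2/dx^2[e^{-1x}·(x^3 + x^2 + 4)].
\left(x^{3} - 5 x^{2} + 2 x + 6\right) e^{- x}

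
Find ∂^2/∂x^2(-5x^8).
- 280 x^{6}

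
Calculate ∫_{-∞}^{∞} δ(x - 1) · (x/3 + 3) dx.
\frac{10}{3}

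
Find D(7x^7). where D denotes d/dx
49 x^{6}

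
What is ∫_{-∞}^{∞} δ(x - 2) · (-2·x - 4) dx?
-8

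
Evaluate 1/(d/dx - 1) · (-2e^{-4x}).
\frac{2 e^{- 4 x}}{5}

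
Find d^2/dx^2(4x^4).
48 x^{2}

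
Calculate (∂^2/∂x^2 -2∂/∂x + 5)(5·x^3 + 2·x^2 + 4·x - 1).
25 x^{3} - 20 x^{2} + 42 x - 9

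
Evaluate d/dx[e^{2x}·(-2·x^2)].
4 x \left(- x - 1\right) e^{2 x}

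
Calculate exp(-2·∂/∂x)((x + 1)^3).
x^{3} - 3 x^{2} + 3 x - 1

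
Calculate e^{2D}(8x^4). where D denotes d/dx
8 x^{4} + 64 x^{3} + 192 x^{2} + 256 x + 128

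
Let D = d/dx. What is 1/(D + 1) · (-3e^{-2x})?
3 e^{- 2 x}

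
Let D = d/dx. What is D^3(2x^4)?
48 x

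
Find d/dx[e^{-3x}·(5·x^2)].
5 x \left(2 - 3 x\right) e^{- 3 x}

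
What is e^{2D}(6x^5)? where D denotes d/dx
6 x^{5} + 60 x^{4} + 240 x^{3} + 480 x^{2} + 480 x + 192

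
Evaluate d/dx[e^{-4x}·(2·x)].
2 \left(1 - 4 x\right) e^{- 4 x}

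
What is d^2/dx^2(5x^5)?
100 x^{3}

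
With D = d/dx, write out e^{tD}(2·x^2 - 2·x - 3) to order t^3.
2 t^{2} + 2 t \left(2 x - 1\right) + 2 x^{2} - 2 x - 3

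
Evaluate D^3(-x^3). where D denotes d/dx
-6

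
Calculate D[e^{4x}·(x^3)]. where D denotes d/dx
x^{2} \left(4 x + 3\right) e^{4 x}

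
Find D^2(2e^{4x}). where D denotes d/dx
32 e^{4 x}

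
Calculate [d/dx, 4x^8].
32 x^{7}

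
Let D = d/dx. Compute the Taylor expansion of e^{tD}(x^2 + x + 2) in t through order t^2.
t^{2} + t \left(2 x + 1\right) + x^{2} + x + 2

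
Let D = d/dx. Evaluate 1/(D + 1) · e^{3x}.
\frac{e^{3 x}}{4}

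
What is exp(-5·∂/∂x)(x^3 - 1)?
x^{3} - 15 x^{2} + 75 x - 126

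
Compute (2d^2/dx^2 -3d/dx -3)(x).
- 3 x - 3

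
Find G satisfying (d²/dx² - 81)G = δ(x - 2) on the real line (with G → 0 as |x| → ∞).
-\frac{e^{-9|x - 2|}}{18}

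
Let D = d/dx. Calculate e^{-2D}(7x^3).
7 x^{3} - 42 x^{2} + 84 x - 56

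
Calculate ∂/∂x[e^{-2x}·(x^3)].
x^{2} \left(3 - 2 x\right) e^{- 2 x}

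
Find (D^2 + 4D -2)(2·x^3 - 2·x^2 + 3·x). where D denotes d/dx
- 4 x^{3} + 28 x^{2} - 10 x + 8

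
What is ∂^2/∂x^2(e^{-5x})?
25 e^{- 5 x}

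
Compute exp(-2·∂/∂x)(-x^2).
- x^{2} + 4 x - 4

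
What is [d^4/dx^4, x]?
4\frac{d^{3}}{dx^{3}}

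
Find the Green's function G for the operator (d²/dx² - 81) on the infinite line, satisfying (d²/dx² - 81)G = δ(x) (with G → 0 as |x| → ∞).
-\frac{e^{-9|x|}}{18}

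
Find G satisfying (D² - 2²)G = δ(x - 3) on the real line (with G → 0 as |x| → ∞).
-\frac{e^{-2|x - 3|}}{4}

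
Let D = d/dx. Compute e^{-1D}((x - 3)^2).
x^{2} - 8 x + 16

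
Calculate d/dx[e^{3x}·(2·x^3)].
6 x^{2} \left(x + 1\right) e^{3 x}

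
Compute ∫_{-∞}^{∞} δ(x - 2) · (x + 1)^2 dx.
9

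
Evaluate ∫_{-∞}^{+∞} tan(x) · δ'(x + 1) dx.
- \tan^{2}{\left(1 \right)} - 1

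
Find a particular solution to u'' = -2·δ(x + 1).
-|x + 1|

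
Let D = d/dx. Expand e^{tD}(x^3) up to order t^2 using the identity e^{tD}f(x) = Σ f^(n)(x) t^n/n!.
x \left(3 t^{2} + 3 t x + x^{2}\right)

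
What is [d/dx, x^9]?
9 x^{8}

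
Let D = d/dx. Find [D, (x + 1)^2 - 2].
2 x + 2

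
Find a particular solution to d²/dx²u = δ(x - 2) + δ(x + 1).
\frac{|x - 2|}{2} + \frac{|x + 1|}{2}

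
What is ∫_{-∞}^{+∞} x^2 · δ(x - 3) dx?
9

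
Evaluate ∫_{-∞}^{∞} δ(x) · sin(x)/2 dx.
0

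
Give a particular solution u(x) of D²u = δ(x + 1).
\frac{|x + 1|}{2}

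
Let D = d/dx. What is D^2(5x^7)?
210 x^{5}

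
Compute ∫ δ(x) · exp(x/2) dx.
1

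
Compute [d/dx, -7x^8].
- 56 x^{7}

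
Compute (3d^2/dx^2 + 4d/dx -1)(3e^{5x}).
282 e^{5 x}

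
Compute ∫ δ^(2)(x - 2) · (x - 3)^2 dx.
2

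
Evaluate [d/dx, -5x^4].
- 20 x^{3}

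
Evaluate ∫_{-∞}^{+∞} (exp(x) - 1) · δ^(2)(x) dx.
1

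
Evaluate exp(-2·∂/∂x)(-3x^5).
- 3 x^{5} + 30 x^{4} - 120 x^{3} + 240 x^{2} - 240 x + 96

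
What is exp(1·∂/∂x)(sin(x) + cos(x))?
\sqrt{2} \sin{\left(x + \frac{\pi}{4} + 1 \right)}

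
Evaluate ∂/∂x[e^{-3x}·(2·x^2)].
2 x \left(2 - 3 x\right) e^{- 3 x}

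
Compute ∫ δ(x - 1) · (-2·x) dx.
-2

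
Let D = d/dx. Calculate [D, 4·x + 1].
4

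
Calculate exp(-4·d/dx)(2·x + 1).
2 x - 7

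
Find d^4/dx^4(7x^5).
840 x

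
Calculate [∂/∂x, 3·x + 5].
3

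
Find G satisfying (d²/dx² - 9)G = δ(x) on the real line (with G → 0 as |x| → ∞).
-\frac{e^{-3|x|}}{6}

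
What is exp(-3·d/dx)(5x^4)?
5 x^{4} - 60 x^{3} + 270 x^{2} - 540 x + 405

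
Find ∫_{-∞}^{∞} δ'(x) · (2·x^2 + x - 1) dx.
-1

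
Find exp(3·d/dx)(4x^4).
4 x^{4} + 48 x^{3} + 216 x^{2} + 432 x + 324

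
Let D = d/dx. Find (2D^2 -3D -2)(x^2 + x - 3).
- 2 x^{2} - 8 x + 7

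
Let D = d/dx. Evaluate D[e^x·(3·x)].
3 \left(x + 1\right) e^{x}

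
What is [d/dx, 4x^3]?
12 x^{2}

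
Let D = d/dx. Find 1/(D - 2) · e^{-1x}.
- \frac{e^{- x}}{3}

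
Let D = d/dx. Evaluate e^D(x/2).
\frac{x}{2} + \frac{1}{2}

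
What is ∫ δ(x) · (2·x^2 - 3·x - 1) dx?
-1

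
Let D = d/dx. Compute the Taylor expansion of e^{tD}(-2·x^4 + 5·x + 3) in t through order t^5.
- 2 t^{4} - 8 t^{3} x - 12 t^{2} x^{2} - t \left(8 x^{3} - 5\right) - 2 x^{4} + 5 x + 3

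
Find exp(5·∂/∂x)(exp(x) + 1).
e^{x + 5} + 1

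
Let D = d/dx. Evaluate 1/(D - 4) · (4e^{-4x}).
- \frac{e^{- 4 x}}{2}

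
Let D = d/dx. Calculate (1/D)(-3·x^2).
- x^{3}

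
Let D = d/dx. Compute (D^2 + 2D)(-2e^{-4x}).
- 16 e^{- 4 x}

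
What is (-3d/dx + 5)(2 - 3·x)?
19 - 15 x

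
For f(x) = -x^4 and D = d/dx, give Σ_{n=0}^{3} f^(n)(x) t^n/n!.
x \left(- 4 t^{3} - 6 t^{2} x - 4 t x^{2} - x^{3}\right)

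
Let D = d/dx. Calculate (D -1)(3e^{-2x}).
- 9 e^{- 2 x}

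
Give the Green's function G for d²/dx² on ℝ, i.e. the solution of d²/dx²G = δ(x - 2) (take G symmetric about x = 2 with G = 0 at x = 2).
\frac{|x - 2|}{2}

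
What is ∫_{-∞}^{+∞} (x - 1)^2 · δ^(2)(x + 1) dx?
2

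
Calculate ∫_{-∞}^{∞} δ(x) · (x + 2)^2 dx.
4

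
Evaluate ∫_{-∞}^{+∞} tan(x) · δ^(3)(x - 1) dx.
- 6 \tan^{4}{\left(1 \right)} - 8 \tan^{2}{\left(1 \right)} - 2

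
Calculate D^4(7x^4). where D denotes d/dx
168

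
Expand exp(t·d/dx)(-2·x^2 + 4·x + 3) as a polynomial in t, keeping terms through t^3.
- 2 t^{2} - 4 t \left(x - 1\right) - 2 x^{2} + 4 x + 3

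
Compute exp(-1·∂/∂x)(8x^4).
8 x^{4} - 32 x^{3} + 48 x^{2} - 32 x + 8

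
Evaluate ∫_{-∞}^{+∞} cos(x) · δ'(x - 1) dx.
\sin{\left(1 \right)}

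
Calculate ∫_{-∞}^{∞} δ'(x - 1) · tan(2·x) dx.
- \frac{2}{\cos^{2}{\left(2 \right)}}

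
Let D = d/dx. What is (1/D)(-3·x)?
- \frac{3 x^{2}}{2}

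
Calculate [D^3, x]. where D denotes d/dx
3D^{2}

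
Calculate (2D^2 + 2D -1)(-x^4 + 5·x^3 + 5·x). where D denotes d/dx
x^{4} - 13 x^{3} + 6 x^{2} + 55 x + 10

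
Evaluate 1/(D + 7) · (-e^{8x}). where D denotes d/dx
- \frac{e^{8 x}}{15}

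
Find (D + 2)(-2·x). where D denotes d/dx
- 4 x - 2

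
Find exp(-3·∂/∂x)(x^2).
x^{2} - 6 x + 9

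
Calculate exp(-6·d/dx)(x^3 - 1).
x^{3} - 18 x^{2} + 108 x - 217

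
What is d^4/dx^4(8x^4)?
192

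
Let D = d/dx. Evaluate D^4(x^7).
840 x^{3}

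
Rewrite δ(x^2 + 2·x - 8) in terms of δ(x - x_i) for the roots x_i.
\frac{\delta(x + 4) + \delta(x - 2)}{6}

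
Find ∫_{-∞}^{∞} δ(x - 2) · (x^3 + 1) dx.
9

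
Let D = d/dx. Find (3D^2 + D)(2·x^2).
4 x + 12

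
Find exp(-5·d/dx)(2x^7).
2 x^{7} - 70 x^{6} + 1050 x^{5} - 8750 x^{4} + 43750 x^{3} - 131250 x^{2} + 218750 x - 156250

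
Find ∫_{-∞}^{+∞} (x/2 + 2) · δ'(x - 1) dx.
- \frac{1}{2}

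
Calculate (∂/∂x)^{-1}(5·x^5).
\frac{5 x^{6}}{6}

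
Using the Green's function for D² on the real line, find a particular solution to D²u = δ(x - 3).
\frac{|x - 3|}{2}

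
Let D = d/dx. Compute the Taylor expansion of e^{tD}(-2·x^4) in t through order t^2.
2 x^{2} \left(- 6 t^{2} - 4 t x - x^{2}\right)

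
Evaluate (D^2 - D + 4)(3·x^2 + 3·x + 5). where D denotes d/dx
12 x^{2} + 6 x + 23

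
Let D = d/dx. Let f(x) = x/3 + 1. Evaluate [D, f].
\frac{1}{3}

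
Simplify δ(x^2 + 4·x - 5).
\frac{\delta(x + 5) + \delta(x - 1)}{6}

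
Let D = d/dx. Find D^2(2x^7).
84 x^{5}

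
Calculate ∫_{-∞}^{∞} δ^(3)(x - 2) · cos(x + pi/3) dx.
- \sin{\left(\frac{\pi}{3} + 2 \right)}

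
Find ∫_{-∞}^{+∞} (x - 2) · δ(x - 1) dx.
-1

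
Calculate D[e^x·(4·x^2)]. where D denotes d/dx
4 x \left(x + 2\right) e^{x}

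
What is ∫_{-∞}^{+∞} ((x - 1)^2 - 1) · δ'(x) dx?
2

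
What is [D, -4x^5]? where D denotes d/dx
- 20 x^{4}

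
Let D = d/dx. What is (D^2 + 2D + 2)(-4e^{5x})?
- 148 e^{5 x}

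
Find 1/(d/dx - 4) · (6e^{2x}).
- 3 e^{2 x}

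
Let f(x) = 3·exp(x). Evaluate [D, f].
3 e^{x}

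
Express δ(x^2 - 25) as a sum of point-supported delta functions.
\frac{\delta(x - 5) + \delta(x + 5)}{10}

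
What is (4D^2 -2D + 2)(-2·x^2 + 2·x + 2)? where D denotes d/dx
- 4 x^{2} + 12 x - 16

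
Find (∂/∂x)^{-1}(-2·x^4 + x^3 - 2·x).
- \frac{2 x^{5}}{5} + \frac{x^{4}}{4} - x^{2}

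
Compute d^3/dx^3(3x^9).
1512 x^{6}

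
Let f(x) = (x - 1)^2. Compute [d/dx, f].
2 x - 2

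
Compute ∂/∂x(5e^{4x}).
20 e^{4 x}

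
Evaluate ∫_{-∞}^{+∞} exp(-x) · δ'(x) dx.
1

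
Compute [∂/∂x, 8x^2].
16 x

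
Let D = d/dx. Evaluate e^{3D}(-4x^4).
- 4 x^{4} - 48 x^{3} - 216 x^{2} - 432 x - 324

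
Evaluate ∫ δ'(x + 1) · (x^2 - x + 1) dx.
3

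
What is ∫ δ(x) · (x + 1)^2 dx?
1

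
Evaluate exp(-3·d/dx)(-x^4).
- x^{4} + 12 x^{3} - 54 x^{2} + 108 x - 81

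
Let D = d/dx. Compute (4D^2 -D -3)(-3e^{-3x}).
- 108 e^{- 3 x}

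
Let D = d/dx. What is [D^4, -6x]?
-24D^{3}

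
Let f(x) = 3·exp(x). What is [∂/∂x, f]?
3 e^{x}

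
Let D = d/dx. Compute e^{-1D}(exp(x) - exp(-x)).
- e^{1 - x} + e^{x - 1}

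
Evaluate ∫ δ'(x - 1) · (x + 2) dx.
-1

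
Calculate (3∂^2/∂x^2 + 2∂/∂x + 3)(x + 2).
3 x + 8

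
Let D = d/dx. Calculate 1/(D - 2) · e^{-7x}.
- \frac{e^{- 7 x}}{9}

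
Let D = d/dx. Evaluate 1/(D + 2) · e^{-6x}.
- \frac{e^{- 6 x}}{4}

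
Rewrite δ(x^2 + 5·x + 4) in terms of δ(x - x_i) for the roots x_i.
\frac{\delta(x + 1) + \delta(x + 4)}{3}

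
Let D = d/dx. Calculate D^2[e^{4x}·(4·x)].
\left(64 x + 32\right) e^{4 x}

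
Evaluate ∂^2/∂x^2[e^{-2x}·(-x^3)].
2 x \left(- 2 x^{2} + 6 x - 3\right) e^{- 2 x}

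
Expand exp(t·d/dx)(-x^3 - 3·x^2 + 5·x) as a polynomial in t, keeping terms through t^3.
- t^{3} - 3 t^{2} \left(x + 1\right) - t \left(3 x^{2} + 6 x - 5\right) - x^{3} - 3 x^{2} + 5 x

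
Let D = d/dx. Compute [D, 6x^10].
60 x^{9}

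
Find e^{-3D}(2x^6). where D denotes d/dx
2 x^{6} - 36 x^{5} + 270 x^{4} - 1080 x^{3} + 2430 x^{2} - 2916 x + 1458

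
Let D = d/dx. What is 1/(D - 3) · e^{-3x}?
- \frac{e^{- 3 x}}{6}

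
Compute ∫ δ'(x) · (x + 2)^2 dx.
-4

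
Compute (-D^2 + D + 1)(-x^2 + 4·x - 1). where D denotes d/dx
- x^{2} + 2 x + 5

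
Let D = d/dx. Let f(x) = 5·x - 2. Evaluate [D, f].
5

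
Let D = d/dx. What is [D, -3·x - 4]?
-3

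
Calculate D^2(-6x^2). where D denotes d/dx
-12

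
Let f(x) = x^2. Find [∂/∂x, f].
2 x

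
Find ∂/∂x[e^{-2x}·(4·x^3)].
x^{2} \left(12 - 8 x\right) e^{- 2 x}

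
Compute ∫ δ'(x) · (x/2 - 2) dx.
- \frac{1}{2}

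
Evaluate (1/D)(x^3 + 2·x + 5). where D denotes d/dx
\frac{x^{4}}{4} + x^{2} + 5 x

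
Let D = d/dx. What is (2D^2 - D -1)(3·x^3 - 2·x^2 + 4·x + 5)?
- 3 x^{3} - 7 x^{2} + 36 x - 17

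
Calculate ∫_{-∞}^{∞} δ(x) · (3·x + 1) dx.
1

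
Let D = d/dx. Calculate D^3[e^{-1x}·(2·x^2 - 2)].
2 \left(- x^{2} + 6 x - 5\right) e^{- x}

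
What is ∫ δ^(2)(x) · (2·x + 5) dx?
0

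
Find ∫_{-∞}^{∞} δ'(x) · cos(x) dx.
0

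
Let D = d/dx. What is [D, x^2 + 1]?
2 x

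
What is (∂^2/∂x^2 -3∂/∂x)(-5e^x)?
10 e^{x}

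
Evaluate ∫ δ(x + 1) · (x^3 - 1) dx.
-2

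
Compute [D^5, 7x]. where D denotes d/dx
35D^{4}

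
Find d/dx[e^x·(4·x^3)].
4 x^{2} \left(x + 3\right) e^{x}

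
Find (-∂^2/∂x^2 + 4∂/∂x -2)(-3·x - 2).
6 x - 8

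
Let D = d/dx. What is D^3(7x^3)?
42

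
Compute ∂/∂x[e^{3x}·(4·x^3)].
12 x^{2} \left(x + 1\right) e^{3 x}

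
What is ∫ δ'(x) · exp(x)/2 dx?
- \frac{1}{2}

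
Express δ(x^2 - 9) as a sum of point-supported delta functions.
\frac{\delta(x + 3) + \delta(x - 3)}{6}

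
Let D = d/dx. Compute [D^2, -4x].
-8D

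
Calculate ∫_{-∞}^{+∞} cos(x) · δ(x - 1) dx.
\cos{\left(1 \right)}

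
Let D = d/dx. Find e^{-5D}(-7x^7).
- 7 x^{7} + 245 x^{6} - 3675 x^{5} + 30625 x^{4} - 153125 x^{3} + 459375 x^{2} - 765625 x + 546875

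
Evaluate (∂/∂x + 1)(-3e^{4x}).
- 15 e^{4 x}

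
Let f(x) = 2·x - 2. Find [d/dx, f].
2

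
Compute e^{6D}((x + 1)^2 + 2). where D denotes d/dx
x^{2} + 14 x + 51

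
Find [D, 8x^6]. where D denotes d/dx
48 x^{5}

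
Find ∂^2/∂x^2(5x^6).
150 x^{4}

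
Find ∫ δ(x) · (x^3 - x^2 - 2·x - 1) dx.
-1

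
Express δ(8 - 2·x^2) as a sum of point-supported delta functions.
\frac{\delta(x - 2) + \delta(x + 2)}{8}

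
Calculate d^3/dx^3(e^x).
e^{x}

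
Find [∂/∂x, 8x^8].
64 x^{7}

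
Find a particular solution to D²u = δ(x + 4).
\frac{|x + 4|}{2}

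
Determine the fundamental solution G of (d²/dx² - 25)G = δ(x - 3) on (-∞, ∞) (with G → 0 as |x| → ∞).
-\frac{e^{-5|x - 3|}}{10}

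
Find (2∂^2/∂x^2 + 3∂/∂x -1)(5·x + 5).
10 - 5 x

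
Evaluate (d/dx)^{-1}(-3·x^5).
- \frac{x^{6}}{2}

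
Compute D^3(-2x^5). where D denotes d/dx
- 120 x^{2}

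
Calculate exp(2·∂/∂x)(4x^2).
4 x^{2} + 16 x + 16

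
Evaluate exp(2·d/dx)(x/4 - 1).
\frac{x}{4} - \frac{1}{2}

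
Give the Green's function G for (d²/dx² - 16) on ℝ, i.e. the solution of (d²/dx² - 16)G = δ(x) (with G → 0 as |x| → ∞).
-\frac{e^{-4|x|}}{8}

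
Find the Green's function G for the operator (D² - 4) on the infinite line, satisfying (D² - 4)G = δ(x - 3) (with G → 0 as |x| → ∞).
-\frac{e^{-2|x - 3|}}{4}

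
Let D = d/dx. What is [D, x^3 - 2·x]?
3 x^{2} - 2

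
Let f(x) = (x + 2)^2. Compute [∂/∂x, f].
2 x + 4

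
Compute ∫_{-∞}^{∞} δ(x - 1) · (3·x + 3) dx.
6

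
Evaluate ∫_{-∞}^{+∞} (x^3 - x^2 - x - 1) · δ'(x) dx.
1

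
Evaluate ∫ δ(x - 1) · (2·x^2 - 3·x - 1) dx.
-2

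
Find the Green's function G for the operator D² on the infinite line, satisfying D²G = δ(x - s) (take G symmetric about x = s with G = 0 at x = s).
\frac{|x - s|}{2}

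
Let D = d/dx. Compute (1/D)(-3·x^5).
- \frac{x^{6}}{2}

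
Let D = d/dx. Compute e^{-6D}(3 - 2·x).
15 - 2 x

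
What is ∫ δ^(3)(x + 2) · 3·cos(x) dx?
3 \sin{\left(2 \right)}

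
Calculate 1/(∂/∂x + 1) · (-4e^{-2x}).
4 e^{- 2 x}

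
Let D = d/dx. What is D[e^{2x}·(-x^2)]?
2 x \left(- x - 1\right) e^{2 x}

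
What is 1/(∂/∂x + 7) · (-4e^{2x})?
- \frac{4 e^{2 x}}{9}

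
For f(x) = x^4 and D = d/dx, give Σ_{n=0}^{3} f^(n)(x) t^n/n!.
x \left(4 t^{3} + 6 t^{2} x + 4 t x^{2} + x^{3}\right)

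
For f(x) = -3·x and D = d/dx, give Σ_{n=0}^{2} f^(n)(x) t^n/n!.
- 3 t - 3 x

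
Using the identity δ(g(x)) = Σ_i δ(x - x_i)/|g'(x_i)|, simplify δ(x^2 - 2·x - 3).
\frac{\delta(x + 1) + \delta(x - 3)}{4}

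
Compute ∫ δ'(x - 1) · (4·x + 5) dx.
-4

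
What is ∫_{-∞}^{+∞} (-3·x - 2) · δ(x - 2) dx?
-8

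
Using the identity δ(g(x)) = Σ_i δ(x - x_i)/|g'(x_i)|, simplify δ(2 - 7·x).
\frac{\delta(x - 2/7)}{7}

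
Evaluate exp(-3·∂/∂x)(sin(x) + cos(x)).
\sqrt{2} \cos{\left(- x + \frac{\pi}{4} + 3 \right)}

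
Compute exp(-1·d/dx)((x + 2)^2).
x^{2} + 2 x + 1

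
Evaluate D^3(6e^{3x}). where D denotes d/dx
162 e^{3 x}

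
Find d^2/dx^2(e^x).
e^{x}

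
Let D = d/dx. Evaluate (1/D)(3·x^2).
x^{3}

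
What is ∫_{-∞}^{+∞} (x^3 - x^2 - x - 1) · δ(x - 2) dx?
1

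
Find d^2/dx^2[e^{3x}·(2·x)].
\left(18 x + 12\right) e^{3 x}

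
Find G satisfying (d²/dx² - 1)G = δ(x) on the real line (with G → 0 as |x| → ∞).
-\frac{e^{-|x|}}{2}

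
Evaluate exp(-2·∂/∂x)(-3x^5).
- 3 x^{5} + 30 x^{4} - 120 x^{3} + 240 x^{2} - 240 x + 96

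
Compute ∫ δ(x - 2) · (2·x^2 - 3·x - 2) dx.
0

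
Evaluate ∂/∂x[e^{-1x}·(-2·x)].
2 \left(x - 1\right) e^{- x}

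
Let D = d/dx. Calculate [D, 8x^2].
16 x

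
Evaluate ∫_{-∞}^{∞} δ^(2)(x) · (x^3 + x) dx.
0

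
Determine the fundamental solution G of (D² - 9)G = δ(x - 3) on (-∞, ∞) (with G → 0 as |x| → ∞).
-\frac{e^{-3|x - 3|}}{6}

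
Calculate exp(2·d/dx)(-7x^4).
- 7 x^{4} - 56 x^{3} - 168 x^{2} - 224 x - 112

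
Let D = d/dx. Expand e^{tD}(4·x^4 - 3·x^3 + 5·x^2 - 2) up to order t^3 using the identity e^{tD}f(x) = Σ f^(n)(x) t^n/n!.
t^{3} \left(16 x - 3\right) + t^{2} \left(24 x^{2} - 9 x + 5\right) + t x \left(16 x^{2} - 9 x + 10\right) + 4 x^{4} - 3 x^{3} + 5 x^{2} - 2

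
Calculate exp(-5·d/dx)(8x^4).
8 x^{4} - 160 x^{3} + 1200 x^{2} - 4000 x + 5000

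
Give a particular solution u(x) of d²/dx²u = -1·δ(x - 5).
-\frac{|x - 5|}{2}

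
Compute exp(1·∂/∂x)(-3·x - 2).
- 3 x - 5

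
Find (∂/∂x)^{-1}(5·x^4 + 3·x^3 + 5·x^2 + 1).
x^{5} + \frac{3 x^{4}}{4} + \frac{5 x^{3}}{3} + x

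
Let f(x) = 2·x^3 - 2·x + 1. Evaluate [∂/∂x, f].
6 x^{2} - 2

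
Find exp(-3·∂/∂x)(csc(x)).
\csc{\left(x - 3 \right)}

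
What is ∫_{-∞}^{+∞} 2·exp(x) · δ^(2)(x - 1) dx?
2 e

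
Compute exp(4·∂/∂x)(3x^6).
3 x^{6} + 72 x^{5} + 720 x^{4} + 3840 x^{3} + 11520 x^{2} + 18432 x + 12288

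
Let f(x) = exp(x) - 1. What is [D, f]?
e^{x}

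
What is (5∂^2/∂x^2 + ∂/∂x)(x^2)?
2 x + 10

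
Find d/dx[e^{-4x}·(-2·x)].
2 \left(4 x - 1\right) e^{- 4 x}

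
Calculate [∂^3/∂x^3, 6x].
18\frac{d^{2}}{dx^{2}}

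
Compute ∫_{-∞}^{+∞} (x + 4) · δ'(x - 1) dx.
-1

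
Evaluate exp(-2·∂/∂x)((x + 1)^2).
x^{2} - 2 x + 1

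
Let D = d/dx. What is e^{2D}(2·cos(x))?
2 \cos{\left(x + 2 \right)}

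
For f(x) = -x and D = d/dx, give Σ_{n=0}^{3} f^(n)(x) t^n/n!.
- t - x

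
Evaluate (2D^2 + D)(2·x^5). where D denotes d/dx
10 x^{3} \left(x + 8\right)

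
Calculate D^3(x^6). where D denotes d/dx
120 x^{3}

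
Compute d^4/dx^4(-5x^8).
- 8400 x^{4}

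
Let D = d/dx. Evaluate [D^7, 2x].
14D^{6}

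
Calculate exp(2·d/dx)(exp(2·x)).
e^{2 x + 4}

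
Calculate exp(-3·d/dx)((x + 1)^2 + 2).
x^{2} - 4 x + 6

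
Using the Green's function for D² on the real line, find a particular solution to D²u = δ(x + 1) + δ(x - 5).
\frac{|x + 1|}{2} + \frac{|x - 5|}{2}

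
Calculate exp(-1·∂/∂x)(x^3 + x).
x^{3} - 3 x^{2} + 4 x - 2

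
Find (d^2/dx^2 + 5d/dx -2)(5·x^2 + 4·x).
- 10 x^{2} + 42 x + 30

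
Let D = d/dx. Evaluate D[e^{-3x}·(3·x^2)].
3 x \left(2 - 3 x\right) e^{- 3 x}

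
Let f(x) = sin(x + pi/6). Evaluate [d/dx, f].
\cos{\left(x + \frac{\pi}{6} \right)}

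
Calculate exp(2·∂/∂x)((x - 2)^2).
x^{2}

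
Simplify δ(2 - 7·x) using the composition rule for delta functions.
\frac{\delta(x - 2/7)}{7}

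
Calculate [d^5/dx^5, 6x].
30\frac{d^{4}}{dx^{4}}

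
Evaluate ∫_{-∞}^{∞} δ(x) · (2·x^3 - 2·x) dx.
0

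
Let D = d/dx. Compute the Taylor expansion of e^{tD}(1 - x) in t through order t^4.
- t - x + 1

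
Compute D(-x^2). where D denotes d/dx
- 2 x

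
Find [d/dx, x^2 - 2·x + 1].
2 x - 2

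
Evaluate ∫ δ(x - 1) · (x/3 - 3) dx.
- \frac{8}{3}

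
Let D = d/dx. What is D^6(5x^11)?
1663200 x^{5}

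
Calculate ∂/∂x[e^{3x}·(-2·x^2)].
2 x \left(- 3 x - 2\right) e^{3 x}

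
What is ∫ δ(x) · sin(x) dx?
0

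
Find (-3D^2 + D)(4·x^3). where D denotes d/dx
12 x \left(x - 6\right)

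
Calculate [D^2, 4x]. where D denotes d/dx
8D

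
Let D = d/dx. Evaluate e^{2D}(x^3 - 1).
x^{3} + 6 x^{2} + 12 x + 7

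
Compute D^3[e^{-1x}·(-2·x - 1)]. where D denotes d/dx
\left(2 x - 5\right) e^{- x}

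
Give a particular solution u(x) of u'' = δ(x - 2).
\frac{|x - 2|}{2}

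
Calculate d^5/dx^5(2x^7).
5040 x^{2}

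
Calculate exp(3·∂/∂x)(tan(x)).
\tan{\left(x + 3 \right)}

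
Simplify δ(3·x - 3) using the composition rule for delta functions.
\frac{\delta(x - 1)}{3}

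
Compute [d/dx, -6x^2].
- 12 x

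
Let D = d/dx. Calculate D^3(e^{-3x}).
- 27 e^{- 3 x}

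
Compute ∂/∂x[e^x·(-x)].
\left(- x - 1\right) e^{x}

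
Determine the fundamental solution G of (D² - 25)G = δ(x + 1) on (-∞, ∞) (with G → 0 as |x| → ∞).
-\frac{e^{-5|x + 1|}}{10}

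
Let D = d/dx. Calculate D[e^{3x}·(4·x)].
\left(12 x + 4\right) e^{3 x}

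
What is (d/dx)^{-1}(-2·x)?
- x^{2}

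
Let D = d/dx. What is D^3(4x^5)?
240 x^{2}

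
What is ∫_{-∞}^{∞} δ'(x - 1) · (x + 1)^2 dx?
-4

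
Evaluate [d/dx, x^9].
9 x^{8}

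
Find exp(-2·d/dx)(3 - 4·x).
11 - 4 x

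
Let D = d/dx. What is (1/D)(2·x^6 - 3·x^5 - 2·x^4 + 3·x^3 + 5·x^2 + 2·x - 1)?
\frac{2 x^{7}}{7} - \frac{x^{6}}{2} - \frac{2 x^{5}}{5} + \frac{3 x^{4}}{4} + \frac{5 x^{3}}{3} + x^{2} - x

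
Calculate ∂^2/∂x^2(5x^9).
360 x^{7}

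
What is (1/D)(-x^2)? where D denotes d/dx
- \frac{x^{3}}{3}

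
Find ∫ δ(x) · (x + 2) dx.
2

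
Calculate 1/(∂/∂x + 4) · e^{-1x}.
\frac{e^{- x}}{3}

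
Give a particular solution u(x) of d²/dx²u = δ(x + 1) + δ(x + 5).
\frac{|x + 1|}{2} + \frac{|x + 5|}{2}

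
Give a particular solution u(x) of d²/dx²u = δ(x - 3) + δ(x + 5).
\frac{|x - 3|}{2} + \frac{|x + 5|}{2}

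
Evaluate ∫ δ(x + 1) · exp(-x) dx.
e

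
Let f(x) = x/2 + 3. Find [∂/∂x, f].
\frac{1}{2}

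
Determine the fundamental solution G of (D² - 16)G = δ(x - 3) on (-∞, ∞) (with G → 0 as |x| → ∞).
-\frac{e^{-4|x - 3|}}{8}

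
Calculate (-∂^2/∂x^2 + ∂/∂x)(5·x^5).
25 x^{3} \left(x - 4\right)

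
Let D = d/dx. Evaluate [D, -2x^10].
- 20 x^{9}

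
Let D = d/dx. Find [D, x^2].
2 x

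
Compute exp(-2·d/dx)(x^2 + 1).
x^{2} - 4 x + 5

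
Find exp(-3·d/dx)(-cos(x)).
- \cos{\left(x - 3 \right)}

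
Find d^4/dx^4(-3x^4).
-72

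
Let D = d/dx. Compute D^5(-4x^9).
- 60480 x^{4}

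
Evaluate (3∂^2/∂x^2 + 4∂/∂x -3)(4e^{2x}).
68 e^{2 x}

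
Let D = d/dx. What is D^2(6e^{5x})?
150 e^{5 x}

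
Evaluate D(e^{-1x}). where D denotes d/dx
- e^{- x}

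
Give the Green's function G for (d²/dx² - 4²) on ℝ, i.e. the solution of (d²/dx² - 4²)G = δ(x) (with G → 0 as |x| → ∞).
-\frac{e^{-4|x|}}{8}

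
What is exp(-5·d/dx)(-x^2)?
- x^{2} + 10 x - 25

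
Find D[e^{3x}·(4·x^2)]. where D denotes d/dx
4 x \left(3 x + 2\right) e^{3 x}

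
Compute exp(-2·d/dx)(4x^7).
4 x^{7} - 56 x^{6} + 336 x^{5} - 1120 x^{4} + 2240 x^{3} - 2688 x^{2} + 1792 x - 512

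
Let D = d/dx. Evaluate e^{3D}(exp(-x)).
e^{- x - 3}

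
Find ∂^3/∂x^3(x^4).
24 x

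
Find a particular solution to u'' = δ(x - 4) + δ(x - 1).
\frac{|x - 4|}{2} + \frac{|x - 1|}{2}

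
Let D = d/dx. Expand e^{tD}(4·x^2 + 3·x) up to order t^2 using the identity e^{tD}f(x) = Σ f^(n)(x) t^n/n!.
4 t^{2} + t \left(8 x + 3\right) + 4 x^{2} + 3 x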